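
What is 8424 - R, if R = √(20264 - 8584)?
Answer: 8424 - 4*√730 ≈ 8315.9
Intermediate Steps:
R = 4*√730 (R = √11680 = 4*√730 ≈ 108.07)
8424 - R = 8424 - 4*√730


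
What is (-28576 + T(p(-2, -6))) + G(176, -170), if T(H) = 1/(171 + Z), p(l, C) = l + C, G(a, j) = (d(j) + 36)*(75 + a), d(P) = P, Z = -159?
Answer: -746519/12 ≈ -62210.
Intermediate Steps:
G(a, j) = (36 + j)*(75 + a) (G(a, j) = (j + 36)*(75 + a) = (36 + j)*(75 + a))
p(l, C) = C + l
T(H) = 1/12 (T(H) = 1/(171 - 159) = 1/12)
(-28576 + T(p(-2, -6))) + G(176, -170) = (-28576 + 1/12) + (2700 + 36*176 + 75*(-170) + 176*(-170)) = -342911/12 + (2700 + 6336 - 12750 - 29920) = -342911/12 - 33634 = -746519/12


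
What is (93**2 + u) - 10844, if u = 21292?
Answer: 19097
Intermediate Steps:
(93**2 + u) - 10844 = (93**2 + 21292) - 10844 = (8649 + 21292) - 10844 = 29941 - 10844 = 19097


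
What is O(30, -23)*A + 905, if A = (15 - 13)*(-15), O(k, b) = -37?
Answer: 2015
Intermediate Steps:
A = -30 (A = 2*(-15) = -30)
O(30, -23)*A + 905 = -37*(-30) + 905 = 1110 + 905 = 2015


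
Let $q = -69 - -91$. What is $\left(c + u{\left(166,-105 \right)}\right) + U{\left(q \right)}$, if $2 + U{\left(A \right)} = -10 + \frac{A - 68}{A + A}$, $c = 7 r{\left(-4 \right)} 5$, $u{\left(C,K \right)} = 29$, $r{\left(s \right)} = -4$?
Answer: $- \frac{2729}{22} \approx -124.05$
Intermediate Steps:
$q = 22$ ($q = -69 + 91 = 22$)
$c = -140$ ($c = 7 \left(-4\right) 5 = \left(-28\right) 5 = -140$)
$U{\left(A \right)} = -12 + \frac{-68 + A}{2 A}$ ($U{\left(A \right)} = -2 + \left(-10 + \frac{A - 68}{A + A}\right) = -2 - \left(10 - \frac{-68 + A}{2 A}\right) = -12 + \frac{-68 + A}{2 A}$)
$\left(c + u{\left(166,-105 \right)}\right) + U{\left(q \right)} = \left(-140 + 29\right) - \left(\frac{23}{2} + \frac{34}{22}\right) = -111 - \frac{287}{22} = - \frac{2729}{22}$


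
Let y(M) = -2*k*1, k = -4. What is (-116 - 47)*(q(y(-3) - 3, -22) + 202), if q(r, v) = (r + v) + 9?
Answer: -31622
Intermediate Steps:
y(M) = 8 (y(M) = -2*(-4)*1 = 8*1 = 8)
q(r, v) = 9 + r + v
(-116 - 47)*(q(y(-3) - 3, -22) + 202) = (-116 - 47)*((9 + (8 - 3) - 22) + 202) = -163*((9 + 5 - 22) + 202) = -163*(-8 + 202) = -163*194 = -31622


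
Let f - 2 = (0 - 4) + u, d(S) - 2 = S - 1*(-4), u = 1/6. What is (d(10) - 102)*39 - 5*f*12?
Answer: -3244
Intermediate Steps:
u = ⅙ ≈ 0.16667
d(S) = 6 + S (d(S) = 2 + (S - 1*(-4)) = 2 + (S + 4) = 2 + (4 + S) = 6 + S)
f = -11/6 (f = 2 + ((0 - 4) + ⅙) = 2 + (-4 + ⅙) = 2 - 23/6 = -11/6 ≈ -1.8333)
(d(10) - 102)*39 - 5*f*12 = ((6 + 10) - 102)*39 - 5*(-11/6)*12 = (16 - 102)*39 - (-55)*12/6 = -86*39 - 1*(-110) = -3354 + 110 = -3244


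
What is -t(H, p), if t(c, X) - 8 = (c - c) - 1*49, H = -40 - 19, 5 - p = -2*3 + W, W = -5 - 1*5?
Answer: 41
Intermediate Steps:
W = -10 (W = -5 - 5 = -10)
p = 21 (p = 5 - (-2*3 - 10) = 5 - (-6 - 10) = 5 - 1*(-16) = 5 + 16 = 21)
H = -59
t(c, X) = -41 (t(c, X) = 8 + ((c - c) - 1*49) = 8 + (0 - 49) = 8 - 49 = -41)
-t(H, p) = -1*(-41) = 41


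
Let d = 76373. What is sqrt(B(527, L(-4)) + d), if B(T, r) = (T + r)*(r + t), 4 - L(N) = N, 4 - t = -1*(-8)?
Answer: sqrt(78513) ≈ 280.20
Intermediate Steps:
t = -4 (t = 4 - (-1)*(-8) = 4 - 1*8 = 4 - 8 = -4)
L(N) = 4 - N
B(T, r) = (-4 + r)*(T + r) (B(T, r) = (T + r)*(r - 4) = (T + r)*(-4 + r) = (-4 + r)*(T + r))
sqrt(B(527, L(-4)) + d) = sqrt(((4 - 1*(-4))**2 - 4*527 - 4*(4 - 1*(-4)) + 527*(4 - 1*(-4))) + 76373) = sqrt(((4 + 4)**2 - 2108 - 4*(4 + 4) + 527*(4 + 4)) + 76373) = sqrt((8**2 - 2108 - 4*8 + 527*8) + 76373) = sqrt((64 - 2108 - 32 + 4216) + 76373) = sqrt(2140 + 76373) = sqrt(78513)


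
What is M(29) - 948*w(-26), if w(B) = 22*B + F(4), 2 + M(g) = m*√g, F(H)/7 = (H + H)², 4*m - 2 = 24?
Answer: 117550 + 13*√29/2 ≈ 1.1759e+5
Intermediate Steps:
m = 13/2 (m = ½ + (¼)*24 = ½ + 6 = 13/2 ≈ 6.5000)
F(H) = 28*H² (F(H) = 7*(H + H)² = 7*(2*H)² = 7*(4*H²) = 28*H²)
M(g) = -2 + 13*√g/2
w(B) = 448 + 22*B (w(B) = 22*B + 28*4² = 22*B + 28*16 = 22*B + 448 = 448 + 22*B)
M(29) - 948*w(-26) = (-2 + 13*√29/2) - 948*(448 + 22*(-26)) = (-2 + 13*√29/2) - 948*(448 - 572) = (-2 + 13*√29/2) - 948*(-124) = (-2 + 13*√29/2) + 117552 = 117550 + 13*√29/2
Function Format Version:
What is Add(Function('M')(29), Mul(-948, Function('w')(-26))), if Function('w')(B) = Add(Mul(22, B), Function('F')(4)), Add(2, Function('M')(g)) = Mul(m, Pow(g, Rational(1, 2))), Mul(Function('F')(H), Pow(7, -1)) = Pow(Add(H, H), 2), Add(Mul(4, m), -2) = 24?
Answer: Add(117550, Mul(Rational(13, 2), Pow(29, Rational(1, 2)))) ≈ 1.1759e+5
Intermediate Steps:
m = Rational(13, 2) (m = Add(Rational(1, 2), Mul(Rational(1, 4), 24)) = Add(Rational(1, 2), 6) = Rational(13, 2) ≈ 6.5000)
Function('F')(H) = Mul(28, Pow(H, 2)) (Function('F')(H) = Mul(7, Pow(Add(H, H), 2)) = Mul(7, Pow(Mul(2, H), 2)) = Mul(7, Mul(4, Pow(H, 2))) = Mul(28, Pow(H, 2)))
Function('M')(g) = Add(-2, Mul(Rational(13, 2), Pow(g, Rational(1, 2))))
Function('w')(B) = Add(448, Mul(22, B)) (Function('w')(B) = Add(Mul(22, B), Mul(28, Pow(4, 2))) = Add(Mul(22, B), Mul(28, 16)) = Add(Mul(22, B), 448) = Add(448, Mul(22, B)))
Add(Function('M')(29), Mul(-948, Function('w')(-26))) = Add(Add(-2, Mul(Rational(13, 2), Pow(29, Rational(1, 2)))), Mul(-948, Add(448, Mul(22, -26)))) = Add(Add(-2, Mul(Rational(13, 2), Pow(29, Rational(1, 2)))), Mul(-948, Add(448, -572))) = Add(Add(-2, Mul(Rational(13, 2), Pow(29, Rational(1, 2)))), Mul(-948, -124)) = Add(Add(-2, Mul(Rational(13, 2), Pow(29, Rational(1, 2)))), 117552) = Add(117550, Mul(Rational(13, 2), Pow(29, Rational(1, 2))))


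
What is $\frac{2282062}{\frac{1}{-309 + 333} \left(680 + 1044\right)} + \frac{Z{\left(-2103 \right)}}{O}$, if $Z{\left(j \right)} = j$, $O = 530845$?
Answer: $\frac{7268526307947}{228794195} \approx 31769.0$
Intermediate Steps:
$\frac{2282062}{\frac{1}{-309 + 333} \left(680 + 1044\right)} + \frac{Z{\left(-2103 \right)}}{O} = \frac{2282062}{\frac{1}{-309 + 333} \left(680 + 1044\right)} - \frac{2103}{530845} = \frac{2282062}{\frac{1}{24} \cdot 1724} - \frac{2103}{530845} = \frac{2282062}{\frac{431}{6}} - \frac{2103}{530845} = 2282062 \cdot \frac{6}{431} - \frac{2103}{530845} = \frac{13692372}{431} - \frac{2103}{530845} = \frac{7268526307947}{228794195}$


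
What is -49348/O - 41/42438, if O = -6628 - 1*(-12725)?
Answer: -161113877/19903422 ≈ -8.0948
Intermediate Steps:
O = 6097 (O = -6628 + 12725 = 6097)
-49348/O - 41/42438 = -49348/6097 - 41/42438 = -49348*1/6097 - 41*1/42438 = -3796/469 - 41/42438 = -161113877/19903422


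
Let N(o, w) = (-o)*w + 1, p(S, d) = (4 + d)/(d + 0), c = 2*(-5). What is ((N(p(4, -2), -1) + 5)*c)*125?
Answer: -6250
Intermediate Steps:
c = -10
p(S, d) = (4 + d)/d
N(o, w) = 1 - o*w (N(o, w) = -o*w + 1 = 1 - o*w)
((N(p(4, -2), -1) + 5)*c)*125 = (((1 - 1*(4 - 2)/(-2)*(-1)) + 5)*(-10))*125 = (((1 - 1*(-½*2)*(-1)) + 5)*(-10))*125 = (((1 - 1*(-1)*(-1)) + 5)*(-10))*125 = (((1 - 1) + 5)*(-10))*125 = ((0 + 5)*(-10))*125 = (5*(-10))*125 = -50*125 = -6250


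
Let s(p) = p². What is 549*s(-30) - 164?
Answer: 493936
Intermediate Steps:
549*s(-30) - 164 = 549*(-30)² - 164 = 549*900 - 164 = 494100 - 164 = 493936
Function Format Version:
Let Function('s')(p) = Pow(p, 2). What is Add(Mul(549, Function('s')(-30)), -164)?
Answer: 493936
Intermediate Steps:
Add(Mul(549, Function('s')(-30)), -164) = Add(Mul(549, Pow(-30, 2)), -164) = Add(Mul(549, 900), -164) = Add(494100, -164) = 493936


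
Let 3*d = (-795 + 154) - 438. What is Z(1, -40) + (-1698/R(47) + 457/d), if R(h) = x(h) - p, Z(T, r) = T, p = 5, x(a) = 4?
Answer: 1831850/1079 ≈ 1697.7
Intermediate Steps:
d = -1079/3 (d = ((-795 + 154) - 438)/3 = (-641 - 438)/3 = (1/3)*(-1079) = -1079/3 ≈ -359.67)
R(h) = -1 (R(h) = 4 - 1*5 = 4 - 5 = -1)
Z(1, -40) + (-1698/R(47) + 457/d) = 1 + (-1698/(-1) + 457/(-1079/3)) = 1 + (-1698*(-1) + 457*(-3/1079)) = 1 + (1698 - 1371/1079) = 1 + 1830771/1079 = 1831850/1079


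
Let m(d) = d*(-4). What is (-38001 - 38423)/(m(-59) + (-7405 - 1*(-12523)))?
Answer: -38212/2677 ≈ -14.274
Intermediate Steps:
m(d) = -4*d
(-38001 - 38423)/(m(-59) + (-7405 - 1*(-12523))) = (-38001 - 38423)/(-4*(-59) + (-7405 - 1*(-12523))) = -76424/(236 + (-7405 + 12523)) = -76424/(236 + 5118) = -76424/5354 = -76424*1/5354 = -38212/2677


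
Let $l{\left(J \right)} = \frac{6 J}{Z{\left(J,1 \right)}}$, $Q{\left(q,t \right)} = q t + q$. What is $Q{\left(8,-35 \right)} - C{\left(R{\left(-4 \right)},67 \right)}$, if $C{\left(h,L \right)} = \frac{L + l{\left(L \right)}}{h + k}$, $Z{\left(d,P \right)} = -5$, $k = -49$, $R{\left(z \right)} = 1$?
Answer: $- \frac{65347}{240} \approx -272.28$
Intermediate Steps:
$Q{\left(q,t \right)} = q + q t$
$l{\left(J \right)} = - \frac{6 J}{5}$ ($l{\left(J \right)} = \frac{6 J}{-5} = 6 J \left(- \frac{1}{5}\right) = - \frac{6 J}{5}$)
$C{\left(h,L \right)} = - \frac{L}{5 \left(-49 + h\right)}$ ($C{\left(h,L \right)} = \frac{L - \frac{6 L}{5}}{h - 49} = \frac{\left(- \frac{1}{5}\right) L}{-49 + h} = - \frac{L}{5 \left(-49 + h\right)}$)
$Q{\left(8,-35 \right)} - C{\left(R{\left(-4 \right)},67 \right)} = 8 \left(1 - 35\right) - \left(-1\right) 67 \frac{1}{-245 + 5 \cdot 1} = 8 \left(-34\right) - \left(-1\right) 67 \frac{1}{-245 + 5} = -272 - \left(-1\right) 67 \frac{1}{-240} = -272 - \left(-1\right) 67 \left(- \frac{1}{240}\right) = -272 - \frac{67}{240} = - \frac{65347}{240}$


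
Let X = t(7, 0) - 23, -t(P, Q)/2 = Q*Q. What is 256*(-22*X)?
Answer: 129536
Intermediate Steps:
t(P, Q) = -2*Q² (t(P, Q) = -2*Q*Q = -2*Q²)
X = -23 (X = -2*0² - 23 = -2*0 - 23 = 0 - 23 = -23)
256*(-22*X) = 256*(-22*(-23)) = 256*506 = 129536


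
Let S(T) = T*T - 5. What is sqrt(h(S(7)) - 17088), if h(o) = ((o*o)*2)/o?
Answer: 10*I*sqrt(170) ≈ 130.38*I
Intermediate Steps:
S(T) = -5 + T**2 (S(T) = T**2 - 5 = -5 + T**2)
h(o) = 2*o (h(o) = (o**2*2)/o = (2*o**2)/o = 2*o)
sqrt(h(S(7)) - 17088) = sqrt(2*(-5 + 7**2) - 17088) = sqrt(2*(-5 + 49) - 17088) = sqrt(2*44 - 17088) = sqrt(88 - 17088) = sqrt(-17000) = 10*I*sqrt(170)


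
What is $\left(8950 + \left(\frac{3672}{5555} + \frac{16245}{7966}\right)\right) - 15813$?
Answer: $- \frac{303576013063}{44251130} \approx -6860.3$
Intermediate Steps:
$\left(8950 + \left(\frac{3672}{5555} + \frac{16245}{7966}\right)\right) - 15813 = \left(8950 + \frac{119492127}{44251130}\right) - 15813 = \frac{396167105627}{44251130} - 15813 = - \frac{303576013063}{44251130}$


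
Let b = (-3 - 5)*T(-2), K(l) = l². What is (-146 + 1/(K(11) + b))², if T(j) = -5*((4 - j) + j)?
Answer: 1683050625/78961 ≈ 21315.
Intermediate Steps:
T(j) = -20 (T(j) = -5*4 = -20)
b = 160 (b = (-3 - 5)*(-20) = -8*(-20) = 160)
(-146 + 1/(K(11) + b))² = (-146 + 1/(11² + 160))² = (-146 + 1/(121 + 160))² = (-146 + 1/281)² = (-41025/281)² = 1683050625/78961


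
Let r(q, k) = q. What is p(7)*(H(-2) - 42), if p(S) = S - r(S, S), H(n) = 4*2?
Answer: 0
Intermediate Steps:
H(n) = 8
p(S) = 0 (p(S) = S - S = 0)
p(7)*(H(-2) - 42) = 0*(8 - 42) = 0*(-34) = 0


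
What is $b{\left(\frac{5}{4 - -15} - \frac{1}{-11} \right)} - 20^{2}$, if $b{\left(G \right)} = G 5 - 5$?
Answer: $- \frac{84275}{209} \approx -403.23$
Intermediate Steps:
$b{\left(G \right)} = -5 + 5 G$ ($b{\left(G \right)} = 5 G - 5 = -5 + 5 G$)
$b{\left(\frac{5}{4 - -15} - \frac{1}{-11} \right)} - 20^{2} = \left(-5 + 5 \left(\frac{5}{4 - -15} - \frac{1}{-11}\right)\right) - 20^{2} = \left(-5 + 5 \left(\frac{5}{4 + 15} - - \frac{1}{11}\right)\right) - 400 = \left(-5 + 5 \left(\frac{5}{19} + \frac{1}{11}\right)\right) - 400 = \left(-5 + 5 \cdot \frac{74}{209}\right) - 400 = \left(-5 + \frac{370}{209}\right) - 400 = - \frac{675}{209} - 400 = - \frac{84275}{209}$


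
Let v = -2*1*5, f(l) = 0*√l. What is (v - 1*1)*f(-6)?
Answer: 0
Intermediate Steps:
f(l) = 0
v = -10 (v = -2*5 = -10)
(v - 1*1)*f(-6) = (-10 - 1*1)*0 = (-10 - 1)*0 = -11*0 = 0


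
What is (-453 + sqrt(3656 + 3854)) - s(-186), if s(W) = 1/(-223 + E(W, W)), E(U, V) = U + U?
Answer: -269534/595 + sqrt(7510) ≈ -366.34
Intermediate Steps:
E(U, V) = 2*U
s(W) = 1/(-223 + 2*W)
(-453 + sqrt(3656 + 3854)) - s(-186) = (-453 + sqrt(3656 + 3854)) - 1/(-223 + 2*(-186)) = (-453 + sqrt(7510)) - 1/(-223 - 372) = (-453 + sqrt(7510)) - 1/(-595) = (-453 + sqrt(7510)) - 1*(-1/595) = (-453 + sqrt(7510)) + 1/595 = -269534/595 + sqrt(7510)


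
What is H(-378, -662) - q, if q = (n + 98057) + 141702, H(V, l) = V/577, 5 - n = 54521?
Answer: -106885589/577 ≈ -1.8524e+5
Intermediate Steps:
n = -54516 (n = 5 - 1*54521 = 5 - 54521 = -54516)
H(V, l) = V/577 (H(V, l) = V*(1/577) = V/577)
q = 185243 (q = (-54516 + 98057) + 141702 = 43541 + 141702 = 185243)
H(-378, -662) - q = (1/577)*(-378) - 1*185243 = -378/577 - 185243 = -106885589/577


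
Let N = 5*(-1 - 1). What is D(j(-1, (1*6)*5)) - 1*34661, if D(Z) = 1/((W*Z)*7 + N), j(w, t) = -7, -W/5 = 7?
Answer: -59097004/1705 ≈ -34661.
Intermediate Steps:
W = -35 (W = -5*7 = -35)
N = -10 (N = 5*(-2) = -10)
D(Z) = 1/(-10 - 245*Z) (D(Z) = 1/(-35*Z*7 - 10) = 1/(-245*Z - 10) = 1/(-10 - 245*Z))
D(j(-1, (1*6)*5)) - 1*34661 = -1/(10 + 245*(-7)) - 1*34661 = -1/(10 - 1715) - 34661 = -1/(-1705) - 34661 = -1*(-1/1705) - 34661 = 1/1705 - 34661 = -59097004/1705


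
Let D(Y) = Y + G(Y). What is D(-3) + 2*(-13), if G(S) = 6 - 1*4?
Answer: -27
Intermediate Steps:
G(S) = 2 (G(S) = 6 - 4 = 2)
D(Y) = 2 + Y (D(Y) = Y + 2 = 2 + Y)
D(-3) + 2*(-13) = (2 - 3) + 2*(-13) = -1 - 26 = -27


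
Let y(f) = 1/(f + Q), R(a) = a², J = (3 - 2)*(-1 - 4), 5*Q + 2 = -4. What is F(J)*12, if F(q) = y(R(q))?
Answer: 60/119 ≈ 0.50420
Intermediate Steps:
Q = -6/5 (Q = -⅖ + (⅕)*(-4) = -⅖ - ⅘ = -6/5 ≈ -1.2000)
J = -5 (J = 1*(-5) = -5)
y(f) = 1/(-6/5 + f) (y(f) = 1/(f - 6/5) = 1/(-6/5 + f))
F(q) = 5/(-6 + 5*q²)
F(J)*12 = (5/(-6 + 5*(-5)²))*12 = (5/(-6 + 5*25))*12 = (5/(-6 + 125))*12 = (5/119)*12 = 60/119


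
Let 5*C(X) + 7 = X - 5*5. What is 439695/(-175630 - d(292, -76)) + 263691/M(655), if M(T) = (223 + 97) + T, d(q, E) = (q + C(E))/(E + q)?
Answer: 158828115486/592755475 ≈ 267.95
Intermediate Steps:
C(X) = -32/5 + X/5 (C(X) = -7/5 + (X - 5*5)/5 = -7/5 + (X - 25)/5 = -7/5 + (-25 + X)/5 = -7/5 + (-5 + X/5) = -32/5 + X/5)
d(q, E) = (-32/5 + q + E/5)/(E + q) (d(q, E) = (q + (-32/5 + E/5))/(E + q) = (-32/5 + q + E/5)/(E + q))
M(T) = 320 + T
439695/(-175630 - d(292, -76)) + 263691/M(655) = 439695/(-175630 - (-32/5 + 292 + (1/5)*(-76))/(-76 + 292)) + 263691/(320 + 655) = 439695/(-175630 - (-32/5 + 292 - 76/5)/216) + 263691/975 = 439695/(-175630 - 1352/(216*5)) + 263691*(1/975) = 439695/(-175630 - 1*169/135) + 87897/325 = 439695/(-175630 - 169/135) + 87897/325 = 439695/(-23710219/135) + 87897/325 = 439695*(-135/23710219) + 87897/325 = -59358825/23710219 + 87897/325 = 158828115486/592755475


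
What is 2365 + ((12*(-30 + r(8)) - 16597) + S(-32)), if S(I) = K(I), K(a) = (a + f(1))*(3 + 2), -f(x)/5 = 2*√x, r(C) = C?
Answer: -14706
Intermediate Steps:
f(x) = -10*√x
K(a) = -50 + 5*a (K(a) = (a - 10*√1)*(3 + 2) = (a - 10*1)*5 = (a - 10)*5 = (-10 + a)*5 = -50 + 5*a)
S(I) = -50 + 5*I
2365 + ((12*(-30 + r(8)) - 16597) + S(-32)) = 2365 + ((12*(-30 + 8) - 16597) + (-50 + 5*(-32))) = 2365 + ((12*(-22) - 16597) + (-50 - 160)) = 2365 + ((-264 - 16597) - 210) = 2365 + (-16861 - 210) = 2365 - 17071 = -14706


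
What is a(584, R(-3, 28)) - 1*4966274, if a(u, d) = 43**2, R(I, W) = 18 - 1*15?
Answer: -4964425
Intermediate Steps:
R(I, W) = 3 (R(I, W) = 18 - 15 = 3)
a(u, d) = 1849
a(584, R(-3, 28)) - 1*4966274 = 1849 - 1*4966274 = 1849 - 4966274 = -4964425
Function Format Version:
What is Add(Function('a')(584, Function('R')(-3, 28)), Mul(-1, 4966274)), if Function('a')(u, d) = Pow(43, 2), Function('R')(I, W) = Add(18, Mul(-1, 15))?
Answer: -4964425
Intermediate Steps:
Function('R')(I, W) = 3 (Function('R')(I, W) = Add(18, -15) = 3)
Function('a')(u, d) = 1849
Add(Function('a')(584, Function('R')(-3, 28)), Mul(-1, 4966274)) = Add(1849, Mul(-1, 4966274)) = Add(1849, -4966274) = -4964425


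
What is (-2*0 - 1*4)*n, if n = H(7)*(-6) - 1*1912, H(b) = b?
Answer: 7816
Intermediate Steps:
n = -1954 (n = 7*(-6) - 1*1912 = -42 - 1912 = -1954)
(-2*0 - 1*4)*n = (-2*0 - 1*4)*(-1954) = (0 - 4)*(-1954) = -4*(-1954) = 7816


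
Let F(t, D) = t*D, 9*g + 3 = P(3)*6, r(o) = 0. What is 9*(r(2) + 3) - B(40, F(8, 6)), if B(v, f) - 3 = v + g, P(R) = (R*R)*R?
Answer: -101/3 ≈ -33.667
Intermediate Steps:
P(R) = R**3 (P(R) = R**2*R = R**3)
g = 53/3 (g = -1/3 + (3**3*6)/9 = -1/3 + (27*6)/9 = -1/3 + (1/9)*162 = -1/3 + 18 = 53/3 ≈ 17.667)
F(t, D) = D*t
B(v, f) = 62/3 + v (B(v, f) = 3 + (v + 53/3) = 3 + (53/3 + v) = 62/3 + v)
9*(r(2) + 3) - B(40, F(8, 6)) = 9*(0 + 3) - (62/3 + 40) = 9*3 - 1*182/3 = 27 - 182/3 = -101/3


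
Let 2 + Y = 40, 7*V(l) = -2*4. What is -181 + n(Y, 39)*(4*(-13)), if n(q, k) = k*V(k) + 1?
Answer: 14593/7 ≈ 2084.7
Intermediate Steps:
V(l) = -8/7 (V(l) = (-2*4)/7 = (⅐)*(-8) = -8/7)
Y = 38 (Y = -2 + 40 = 38)
n(q, k) = 1 - 8*k/7 (n(q, k) = k*(-8/7) + 1 = -8*k/7 + 1 = 1 - 8*k/7)
-181 + n(Y, 39)*(4*(-13)) = -181 + (1 - 8/7*39)*(4*(-13)) = -181 + (1 - 312/7)*(-52) = -181 - 305/7*(-52) = -181 + 15860/7 = 14593/7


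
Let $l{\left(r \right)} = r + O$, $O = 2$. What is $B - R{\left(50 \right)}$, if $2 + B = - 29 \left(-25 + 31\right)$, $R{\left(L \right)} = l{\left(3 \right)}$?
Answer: $-181$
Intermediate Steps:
$l{\left(r \right)} = 2 + r$ ($l{\left(r \right)} = r + 2 = 2 + r$)
$R{\left(L \right)} = 5$ ($R{\left(L \right)} = 2 + 3 = 5$)
$B = -176$ ($B = -2 - 29 \left(-25 + 31\right) = -2 - 174 = -176$)
$B - R{\left(50 \right)} = -176 - 5 = -181$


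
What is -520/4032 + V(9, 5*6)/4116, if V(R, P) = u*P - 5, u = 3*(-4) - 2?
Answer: -5735/24696 ≈ -0.23222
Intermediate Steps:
u = -14 (u = -12 - 2 = -14)
V(R, P) = -5 - 14*P (V(R, P) = -14*P - 5 = -5 - 14*P)
-520/4032 + V(9, 5*6)/4116 = -520/4032 + (-5 - 70*6)/4116 = -520*1/4032 + (-5 - 14*30)*(1/4116) = -65/504 + (-5 - 420)*(1/4116) = -65/504 - 425*1/4116 = -65/504 - 425/4116 = -5735/24696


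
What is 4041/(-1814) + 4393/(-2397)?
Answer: -17655179/4348158 ≈ -4.0604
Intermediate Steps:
4041/(-1814) + 4393/(-2397) = 4041*(-1/1814) + 4393*(-1/2397) = -4041/1814 - 4393/2397 = -17655179/4348158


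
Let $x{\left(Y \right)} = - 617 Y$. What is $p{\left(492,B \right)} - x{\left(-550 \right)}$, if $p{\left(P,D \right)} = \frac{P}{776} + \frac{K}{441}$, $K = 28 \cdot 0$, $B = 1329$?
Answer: $- \frac{65833777}{194} \approx -3.3935 \cdot 10^{5}$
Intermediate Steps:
$K = 0$
$p{\left(P,D \right)} = \frac{P}{776}$ ($p{\left(P,D \right)} = \frac{P}{776} + \frac{0}{441} = P \frac{1}{776} + 0 \cdot \frac{1}{441} = \frac{P}{776} + 0 = \frac{P}{776}$)
$p{\left(492,B \right)} - x{\left(-550 \right)} = \frac{1}{776} \cdot 492 - \left(-617\right) \left(-550\right) = \frac{123}{194} - 339350 = - \frac{65833777}{194}$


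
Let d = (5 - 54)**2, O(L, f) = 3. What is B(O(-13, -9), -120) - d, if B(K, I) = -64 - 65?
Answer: -2530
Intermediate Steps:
B(K, I) = -129
d = 2401 (d = (-49)**2 = 2401)
B(O(-13, -9), -120) - d = -129 - 1*2401 = -129 - 2401 = -2530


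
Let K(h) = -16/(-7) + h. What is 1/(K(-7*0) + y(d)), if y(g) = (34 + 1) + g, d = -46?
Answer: -7/61 ≈ -0.11475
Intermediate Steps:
K(h) = 16/7 + h (K(h) = -16*(-⅐) + h = 16/7 + h)
y(g) = 35 + g
1/(K(-7*0) + y(d)) = 1/((16/7 - 7*0) + (35 - 46)) = 1/((16/7 + 0) - 11) = 1/(16/7 - 11) = 1/(-61/7) = -7/61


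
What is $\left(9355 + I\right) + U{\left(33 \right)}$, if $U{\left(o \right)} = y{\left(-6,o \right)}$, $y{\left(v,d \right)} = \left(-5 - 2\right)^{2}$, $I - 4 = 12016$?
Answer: $21424$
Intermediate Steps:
$I = 12020$ ($I = 4 + 12016 = 12020$)
$y{\left(v,d \right)} = 49$ ($y{\left(v,d \right)} = \left(-7\right)^{2} = 49$)
$U{\left(o \right)} = 49$
$\left(9355 + I\right) + U{\left(33 \right)} = \left(9355 + 12020\right) + 49 = 21375 + 49 = 21424$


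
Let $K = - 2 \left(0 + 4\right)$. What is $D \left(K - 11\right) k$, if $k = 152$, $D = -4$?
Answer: $11552$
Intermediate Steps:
$K = -8$ ($K = \left(-2\right) 4 = -8$)
$D \left(K - 11\right) k = - 4 \left(-8 - 11\right) 152 = \left(-4\right) \left(-19\right) 152 = 76 \cdot 152 = 11552$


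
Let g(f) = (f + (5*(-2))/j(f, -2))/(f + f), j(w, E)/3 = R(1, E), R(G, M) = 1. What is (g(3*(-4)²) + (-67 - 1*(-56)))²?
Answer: 2301289/20736 ≈ 110.98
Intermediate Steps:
j(w, E) = 3 (j(w, E) = 3*1 = 3)
g(f) = (-10/3 + f)/(2*f) (g(f) = (f + (5*(-2))/3)/(f + f) = (f - 10*⅓)/((2*f)) = (f - 10/3)*(1/(2*f)) = (-10/3 + f)*(1/(2*f)) = (-10/3 + f)/(2*f))
(g(3*(-4)²) + (-67 - 1*(-56)))² = ((-10 + 3*(3*(-4)²))/(6*((3*(-4)²))) + (-67 - 1*(-56)))² = ((-10 + 3*(3*16))/(6*((3*16))) + (-67 + 56))² = ((⅙)*(-10 + 3*48)/48 - 11)² = ((⅙)*(1/48)*(-10 + 144) - 11)² = ((⅙)*(1/48)*134 - 11)² = (67/144 - 11)² = (-1517/144)² = 2301289/20736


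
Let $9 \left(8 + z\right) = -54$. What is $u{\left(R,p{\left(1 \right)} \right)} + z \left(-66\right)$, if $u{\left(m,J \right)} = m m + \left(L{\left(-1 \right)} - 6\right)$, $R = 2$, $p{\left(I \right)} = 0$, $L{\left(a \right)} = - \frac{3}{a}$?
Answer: $925$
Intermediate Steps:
$z = -14$ ($z = -8 + \frac{1}{9} \left(-54\right) = -8 - 6 = -14$)
$u{\left(m,J \right)} = -3 + m^{2}$ ($u{\left(m,J \right)} = m m - \left(6 + \frac{3}{-1}\right) = m^{2} - 3 = -3 + m^{2}$)
$u{\left(R,p{\left(1 \right)} \right)} + z \left(-66\right) = \left(-3 + 2^{2}\right) - -924 = \left(-3 + 4\right) + 924 = 1 + 924 = 925$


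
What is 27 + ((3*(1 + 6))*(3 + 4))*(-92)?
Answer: -13497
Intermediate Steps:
27 + ((3*(1 + 6))*(3 + 4))*(-92) = 27 + ((3*7)*7)*(-92) = 27 + (21*7)*(-92) = 27 + 147*(-92) = 27 - 13524 = -13497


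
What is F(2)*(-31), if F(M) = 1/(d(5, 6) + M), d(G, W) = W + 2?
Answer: -31/10 ≈ -3.1000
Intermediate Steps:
d(G, W) = 2 + W
F(M) = 1/(8 + M) (F(M) = 1/((2 + 6) + M) = 1/(8 + M))
F(2)*(-31) = -31/(8 + 2) = -31/10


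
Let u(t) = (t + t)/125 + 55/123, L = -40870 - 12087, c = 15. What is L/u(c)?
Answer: -162842775/2113 ≈ -77067.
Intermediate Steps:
L = -52957
u(t) = 55/123 + 2*t/125 (u(t) = (2*t)*(1/125) + 55*(1/123) = 2*t/125 + 55/123 = 55/123 + 2*t/125)
L/u(c) = -52957/(55/123 + (2/125)*15) = -52957/(55/123 + 6/25) = -52957/2113/3075 = -52957*3075/2113 = -162842775/2113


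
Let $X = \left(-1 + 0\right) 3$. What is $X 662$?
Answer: $-1986$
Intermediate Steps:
$X = -3$ ($X = \left(-1\right) 3 = -3$)
$X 662 = \left(-3\right) 662 = -1986$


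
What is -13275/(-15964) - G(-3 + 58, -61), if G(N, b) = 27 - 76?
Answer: 795511/15964 ≈ 49.832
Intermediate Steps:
G(N, b) = -49
-13275/(-15964) - G(-3 + 58, -61) = -13275/(-15964) - 1*(-49) = -13275*(-1/15964) + 49 = 13275/15964 + 49 = 795511/15964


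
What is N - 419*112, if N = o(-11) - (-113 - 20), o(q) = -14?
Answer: -46809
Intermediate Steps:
N = 119 (N = -14 - (-113 - 20) = -14 - 1*(-133) = -14 + 133 = 119)
N - 419*112 = 119 - 419*112 = 119 - 46928 = -46809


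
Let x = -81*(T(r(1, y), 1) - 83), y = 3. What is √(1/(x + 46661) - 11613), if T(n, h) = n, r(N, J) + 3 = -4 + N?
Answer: I*√33700657685830/53870 ≈ 107.76*I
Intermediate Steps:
r(N, J) = -7 + N (r(N, J) = -3 + (-4 + N) = -7 + N)
x = 7209 (x = -81*((-7 + 1) - 83) = -81*(-6 - 83) = -81*(-89) = 7209)
√(1/(x + 46661) - 11613) = √(1/(7209 + 46661) - 11613) = √(1/53870 - 11613) = √(-625592309/53870) = I*√33700657685830/53870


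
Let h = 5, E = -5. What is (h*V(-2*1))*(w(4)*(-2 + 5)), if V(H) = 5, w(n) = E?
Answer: -375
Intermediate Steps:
w(n) = -5
(h*V(-2*1))*(w(4)*(-2 + 5)) = (5*5)*(-5*(-2 + 5)) = 25*(-5*3) = 25*(-15) = -375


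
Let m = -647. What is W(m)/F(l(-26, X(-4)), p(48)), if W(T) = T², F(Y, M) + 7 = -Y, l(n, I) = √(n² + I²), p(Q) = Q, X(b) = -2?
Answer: 2930263/631 - 837218*√170/631 ≈ -12656.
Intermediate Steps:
l(n, I) = √(I² + n²)
F(Y, M) = -7 - Y
W(m)/F(l(-26, X(-4)), p(48)) = (-647)²/(-7 - √((-2)² + (-26)²)) = 418609/(-7 - √(4 + 676)) = 418609/(-7 - √680) = 418609/(-7 - 2*√170)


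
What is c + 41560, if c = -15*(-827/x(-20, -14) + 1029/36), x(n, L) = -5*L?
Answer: 1156637/28 ≈ 41308.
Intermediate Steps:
c = -7043/28 (c = -15*(-827/((-5*(-14))) + 1029/36) = -15*(-827/70 + 1029*(1/36)) = -15*(-827*1/70 + 343/12) = -15*(-827/70 + 343/12) = -15*7043/420 = -7043/28 ≈ -251.54)
c + 41560 = -7043/28 + 41560 = 1156637/28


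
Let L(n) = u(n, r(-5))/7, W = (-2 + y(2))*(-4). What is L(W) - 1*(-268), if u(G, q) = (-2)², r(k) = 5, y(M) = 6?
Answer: 1880/7 ≈ 268.57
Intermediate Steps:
u(G, q) = 4
W = -16 (W = (-2 + 6)*(-4) = 4*(-4) = -16)
L(n) = 4/7
L(W) - 1*(-268) = 4/7 - 1*(-268) = 4/7 + 268 = 1880/7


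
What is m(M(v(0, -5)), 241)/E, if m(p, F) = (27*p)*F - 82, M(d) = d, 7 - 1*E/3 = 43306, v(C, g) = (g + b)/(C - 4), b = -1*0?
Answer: -32207/519588 ≈ -0.061986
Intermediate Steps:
b = 0
v(C, g) = g/(-4 + C) (v(C, g) = (g + 0)/(C - 4) = g/(-4 + C))
E = -129897 (E = 21 - 3*43306 = 21 - 129918 = -129897)
m(p, F) = -82 + 27*F*p (m(p, F) = 27*F*p - 82 = -82 + 27*F*p)
m(M(v(0, -5)), 241)/E = (-82 + 27*241*(-5/(-4 + 0)))/(-129897) = (-82 + 27*241*(-5/(-4)))*(-1/129897) = (-82 + 27*241*(-5*(-1/4)))*(-1/129897) = (-82 + 27*241*(5/4))*(-1/129897) = (-82 + 32535/4)*(-1/129897) = (32207/4)*(-1/129897) = -32207/519588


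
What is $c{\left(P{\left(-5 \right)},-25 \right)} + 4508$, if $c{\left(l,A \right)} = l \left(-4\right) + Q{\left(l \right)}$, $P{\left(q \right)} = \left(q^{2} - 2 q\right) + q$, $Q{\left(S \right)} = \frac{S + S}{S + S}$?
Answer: $4389$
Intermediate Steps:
$Q{\left(S \right)} = 1$ ($Q{\left(S \right)} = \frac{2 S}{2 S} = 2 S \frac{1}{2 S} = 1$)
$P{\left(q \right)} = q^{2} - q$
$c{\left(l,A \right)} = 1 - 4 l$ ($c{\left(l,A \right)} = l \left(-4\right) + 1 = - 4 l + 1 = 1 - 4 l$)
$c{\left(P{\left(-5 \right)},-25 \right)} + 4508 = \left(1 - 4 \left(- 5 \left(-1 - 5\right)\right)\right) + 4508 = \left(1 - 4 \left(\left(-5\right) \left(-6\right)\right)\right) + 4508 = \left(1 - 120\right) + 4508 = -119 + 4508 = 4389$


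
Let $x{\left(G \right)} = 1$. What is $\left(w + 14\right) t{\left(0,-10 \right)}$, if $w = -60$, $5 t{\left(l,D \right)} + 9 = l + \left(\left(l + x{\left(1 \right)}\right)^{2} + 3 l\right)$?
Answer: $\frac{368}{5} \approx 73.6$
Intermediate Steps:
$t{\left(l,D \right)} = - \frac{9}{5} + \frac{\left(1 + l\right)^{2}}{5} + \frac{4 l}{5}$ ($t{\left(l,D \right)} = - \frac{9}{5} + \frac{l + \left(\left(l + 1\right)^{2} + 3 l\right)}{5} = - \frac{9}{5} + \frac{l + \left(\left(1 + l\right)^{2} + 3 l\right)}{5} = - \frac{9}{5} + \frac{\left(1 + l\right)^{2} + 4 l}{5} = - \frac{9}{5} + \left(\frac{\left(1 + l\right)^{2}}{5} + \frac{4 l}{5}\right) = - \frac{9}{5} + \frac{\left(1 + l\right)^{2}}{5} + \frac{4 l}{5}$)
$\left(w + 14\right) t{\left(0,-10 \right)} = \left(-60 + 14\right) \left(- \frac{8}{5} + \frac{0^{2}}{5} + \frac{6}{5} \cdot 0\right) = - 46 \left(- \frac{8}{5} + \frac{1}{5} \cdot 0 + 0\right) = - 46 \left(- \frac{8}{5} + 0 + 0\right) = \left(-46\right) \left(- \frac{8}{5}\right) = \frac{368}{5}$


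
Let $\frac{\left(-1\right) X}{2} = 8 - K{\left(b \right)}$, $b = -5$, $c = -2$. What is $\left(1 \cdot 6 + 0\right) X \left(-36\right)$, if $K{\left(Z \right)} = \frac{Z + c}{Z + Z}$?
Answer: $\frac{15768}{5} \approx 3153.6$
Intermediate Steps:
$K{\left(Z \right)} = \frac{-2 + Z}{2 Z}$ ($K{\left(Z \right)} = \frac{Z - 2}{Z + Z} = \frac{-2 + Z}{2 Z}$)
$X = - \frac{73}{5}$ ($X = - 2 \left(8 - \frac{-2 - 5}{2 \left(-5\right)}\right) = - 2 \left(8 - \frac{1}{2} \left(- \frac{1}{5}\right) \left(-7\right)\right) = - 2 \left(8 - \frac{7}{10}\right) = \left(-2\right) \frac{73}{10} = - \frac{73}{5} \approx -14.6$)
$\left(1 \cdot 6 + 0\right) X \left(-36\right) = \left(1 \cdot 6 + 0\right) \left(- \frac{73}{5}\right) \left(-36\right) = \left(6 + 0\right) \left(- \frac{73}{5}\right) \left(-36\right) = 6 \left(- \frac{73}{5}\right) \left(-36\right) = \left(- \frac{438}{5}\right) \left(-36\right) = \frac{15768}{5}$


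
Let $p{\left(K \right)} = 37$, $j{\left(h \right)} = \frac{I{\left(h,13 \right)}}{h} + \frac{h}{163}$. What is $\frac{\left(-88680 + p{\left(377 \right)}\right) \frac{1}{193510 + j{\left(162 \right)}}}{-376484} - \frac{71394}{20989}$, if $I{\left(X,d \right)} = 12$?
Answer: $- \frac{22891026171202151433}{6729696055258753960} \approx -3.4015$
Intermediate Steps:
$j{\left(h \right)} = \frac{12}{h} + \frac{h}{163}$
$\frac{\left(-88680 + p{\left(377 \right)}\right) \frac{1}{193510 + j{\left(162 \right)}}}{-376484} - \frac{71394}{20989} = \frac{\left(-88680 + 37\right) \frac{1}{193510 + \left(\frac{12}{162} + \frac{1}{163} \cdot 162\right)}}{-376484} - \frac{71394}{20989} = - \frac{88643}{193510 + \left(12 \cdot \frac{1}{162} + \frac{162}{163}\right)} \left(- \frac{1}{376484}\right) - \frac{71394}{20989} = - \frac{88643}{193510 + \left(\frac{2}{27} + \frac{162}{163}\right)} \left(- \frac{1}{376484}\right) - \frac{71394}{20989} = - \frac{88643}{193510 + \frac{4700}{4401}} \left(- \frac{1}{376484}\right) - \frac{71394}{20989} = - \frac{88643}{\frac{851642210}{4401}} \left(- \frac{1}{376484}\right) - \frac{71394}{20989} = \left(-88643\right) \frac{4401}{851642210} \left(- \frac{1}{376484}\right) - \frac{71394}{20989} = \left(- \frac{390117843}{851642210}\right) \left(- \frac{1}{376484}\right) - \frac{71394}{20989} = \frac{390117843}{320629665789640} - \frac{71394}{20989} = - \frac{22891026171202151433}{6729696055258753960}$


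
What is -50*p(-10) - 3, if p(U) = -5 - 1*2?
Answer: 347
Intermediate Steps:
p(U) = -7 (p(U) = -5 - 2 = -7)
-50*p(-10) - 3 = -50*(-7) - 3 = 350 - 3 = 347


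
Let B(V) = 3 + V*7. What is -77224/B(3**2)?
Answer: -38612/33 ≈ -1170.1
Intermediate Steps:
B(V) = 3 + 7*V
-77224/B(3**2) = -77224/(3 + 7*3**2) = -77224/(3 + 7*9) = -77224/(3 + 63) = -77224/66 = -77224*1/66 = -38612/33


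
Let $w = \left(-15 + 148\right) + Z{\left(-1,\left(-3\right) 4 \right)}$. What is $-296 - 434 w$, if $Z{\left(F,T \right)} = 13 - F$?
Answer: $-64094$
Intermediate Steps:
$w = 147$ ($w = \left(-15 + 148\right) + \left(13 - -1\right) = 133 + \left(13 + 1\right) = 133 + 14 = 147$)
$-296 - 434 w = -296 - 63798 = -64094$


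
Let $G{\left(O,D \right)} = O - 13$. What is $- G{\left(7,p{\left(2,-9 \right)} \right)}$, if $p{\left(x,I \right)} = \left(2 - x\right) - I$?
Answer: $6$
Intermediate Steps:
$p{\left(x,I \right)} = 2 - I - x$
$G{\left(O,D \right)} = -13 + O$
$- G{\left(7,p{\left(2,-9 \right)} \right)} = - (-13 + 7) = \left(-1\right) \left(-6\right) = 6$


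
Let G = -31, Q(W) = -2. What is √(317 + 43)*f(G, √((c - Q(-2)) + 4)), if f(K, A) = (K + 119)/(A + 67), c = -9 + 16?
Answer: -44*√130/373 + 2948*√10/373 ≈ 23.648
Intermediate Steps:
c = 7
f(K, A) = (119 + K)/(67 + A)
√(317 + 43)*f(G, √((c - Q(-2)) + 4)) = √(317 + 43)*((119 - 31)/(67 + √((7 - 1*(-2)) + 4))) = √360*(88/(67 + √((7 + 2) + 4))) = (6*√10)*(88/(67 + √(9 + 4))) = (6*√10)*(88/(67 + √13)) = 528*√10/(67 + √13)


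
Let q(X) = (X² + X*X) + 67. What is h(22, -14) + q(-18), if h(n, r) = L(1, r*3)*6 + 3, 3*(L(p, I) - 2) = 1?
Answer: 732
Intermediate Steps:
q(X) = 67 + 2*X² (q(X) = (X² + X²) + 67 = 2*X² + 67 = 67 + 2*X²)
L(p, I) = 7/3 (L(p, I) = 2 + (⅓)*1 = 2 + ⅓ = 7/3)
h(n, r) = 17 (h(n, r) = (7/3)*6 + 3 = 14 + 3 = 17)
h(22, -14) + q(-18) = 17 + (67 + 2*(-18)²) = 17 + (67 + 2*324) = 17 + (67 + 648) = 17 + 715 = 732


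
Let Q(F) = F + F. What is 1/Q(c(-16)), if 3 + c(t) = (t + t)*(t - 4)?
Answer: 1/1274 ≈ 0.00078493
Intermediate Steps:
c(t) = -3 + 2*t*(-4 + t) (c(t) = -3 + (t + t)*(t - 4) = -3 + (2*t)*(-4 + t) = -3 + 2*t*(-4 + t))
Q(F) = 2*F
1/Q(c(-16)) = 1/(2*(-3 - 8*(-16) + 2*(-16)²)) = 1/(2*(-3 + 128 + 2*256)) = 1/(2*(-3 + 128 + 512)) = 1/(2*637) = 1/1274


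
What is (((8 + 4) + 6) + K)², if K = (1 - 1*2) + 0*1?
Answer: 289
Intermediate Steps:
K = -1 (K = (1 - 2) + 0 = -1 + 0 = -1)
(((8 + 4) + 6) + K)² = (((8 + 4) + 6) - 1)² = ((12 + 6) - 1)² = (18 - 1)² = 17² = 289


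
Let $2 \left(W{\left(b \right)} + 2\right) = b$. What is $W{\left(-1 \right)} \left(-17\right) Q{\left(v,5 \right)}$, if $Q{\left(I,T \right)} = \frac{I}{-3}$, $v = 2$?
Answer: $- \frac{85}{3} \approx -28.333$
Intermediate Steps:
$Q{\left(I,T \right)} = - \frac{I}{3}$ ($Q{\left(I,T \right)} = I \left(- \frac{1}{3}\right) = - \frac{I}{3}$)
$W{\left(b \right)} = -2 + \frac{b}{2}$
$W{\left(-1 \right)} \left(-17\right) Q{\left(v,5 \right)} = \left(-2 + \frac{1}{2} \left(-1\right)\right) \left(-17\right) \left(\left(- \frac{1}{3}\right) 2\right) = \left(-2 - \frac{1}{2}\right) \left(-17\right) \left(- \frac{2}{3}\right) = \left(- \frac{5}{2}\right) \left(-17\right) \left(- \frac{2}{3}\right) = \frac{85}{2} \left(- \frac{2}{3}\right) = - \frac{85}{3}$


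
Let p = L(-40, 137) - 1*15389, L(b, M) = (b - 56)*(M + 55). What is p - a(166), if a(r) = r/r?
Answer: -33822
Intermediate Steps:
L(b, M) = (-56 + b)*(55 + M)
a(r) = 1
p = -33821 (p = (-3080 - 56*137 + 55*(-40) + 137*(-40)) - 1*15389 = (-3080 - 7672 - 2200 - 5480) - 15389 = -18432 - 15389 = -33821)
p - a(166) = -33821 - 1*1 = -33821 - 1 = -33822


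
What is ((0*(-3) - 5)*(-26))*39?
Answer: 5070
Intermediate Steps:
((0*(-3) - 5)*(-26))*39 = ((0 - 5)*(-26))*39 = -5*(-26)*39 = 130*39 = 5070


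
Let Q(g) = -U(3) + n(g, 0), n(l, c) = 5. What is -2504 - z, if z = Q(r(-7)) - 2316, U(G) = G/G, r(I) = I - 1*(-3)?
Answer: -192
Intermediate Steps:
r(I) = 3 + I (r(I) = I + 3 = 3 + I)
U(G) = 1
Q(g) = 4 (Q(g) = -1*1 + 5 = -1 + 5 = 4)
z = -2312 (z = 4 - 2316 = -2312)
-2504 - z = -2504 - 1*(-2312) = -2504 + 2312 = -192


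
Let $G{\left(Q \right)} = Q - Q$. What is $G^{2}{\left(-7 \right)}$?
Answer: $0$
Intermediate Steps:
$G{\left(Q \right)} = 0$
$G^{2}{\left(-7 \right)} = 0^{2} = 0$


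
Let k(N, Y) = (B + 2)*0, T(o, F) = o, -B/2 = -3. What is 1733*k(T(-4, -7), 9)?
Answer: 0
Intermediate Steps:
B = 6 (B = -2*(-3) = 6)
k(N, Y) = 0 (k(N, Y) = (6 + 2)*0 = 8*0 = 0)
1733*k(T(-4, -7), 9) = 1733*0 = 0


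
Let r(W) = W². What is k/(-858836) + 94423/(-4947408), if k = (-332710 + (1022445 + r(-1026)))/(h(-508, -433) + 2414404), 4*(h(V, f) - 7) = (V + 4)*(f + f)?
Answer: -98960926018333/5184959743872432 ≈ -0.019086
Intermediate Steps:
h(V, f) = 7 + f*(4 + V)/2 (h(V, f) = 7 + ((V + 4)*(f + f))/4 = 7 + ((4 + V)*(2*f))/4 = 7 + (2*f*(4 + V))/4 = 7 + f*(4 + V)/2)
k = 1742411/2523527 (k = (-332710 + (1022445 + (-1026)²))/((7 + 2*(-433) + (½)*(-508)*(-433)) + 2414404) = (-332710 + (1022445 + 1052676))/((7 - 866 + 109982) + 2414404) = (-332710 + 2075121)/(109123 + 2414404) = 1742411/2523527 ≈ 0.69047)
k/(-858836) + 94423/(-4947408) = (1742411/2523527)/(-858836) + 94423/(-4947408) = (1742411/2523527)*(-1/858836) + 94423*(-1/4947408) = -158401/197026894052 - 2009/105264 = -98960926018333/5184959743872432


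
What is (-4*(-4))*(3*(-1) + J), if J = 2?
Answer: -16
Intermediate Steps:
(-4*(-4))*(3*(-1) + J) = (-4*(-4))*(3*(-1) + 2) = 16*(-3 + 2) = 16*(-1) = -16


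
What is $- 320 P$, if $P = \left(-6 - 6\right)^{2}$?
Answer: $-46080$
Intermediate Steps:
$P = 144$ ($P = \left(-12\right)^{2} = 144$)
$- 320 P = \left(-320\right) 144 = -46080$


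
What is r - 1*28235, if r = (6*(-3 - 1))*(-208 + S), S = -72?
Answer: -21515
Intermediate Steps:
r = 6720 (r = (6*(-3 - 1))*(-208 - 72) = (6*(-4))*(-280) = -24*(-280) = 6720)
r - 1*28235 = 6720 - 1*28235 = 6720 - 28235 = -21515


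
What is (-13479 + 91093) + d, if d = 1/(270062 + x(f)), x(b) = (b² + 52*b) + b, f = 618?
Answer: 53145410361/684740 ≈ 77614.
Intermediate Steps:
x(b) = b² + 53*b
d = 1/684740 (d = 1/(270062 + 618*(53 + 618)) = 1/(270062 + 618*671) = 1/(270062 + 414678) = 1/684740 ≈ 1.4604e-6)
(-13479 + 91093) + d = (-13479 + 91093) + 1/684740 = 77614 + 1/684740 = 53145410361/684740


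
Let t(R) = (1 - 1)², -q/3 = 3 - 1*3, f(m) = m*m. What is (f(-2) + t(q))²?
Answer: 16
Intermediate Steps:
f(m) = m²
q = 0 (q = -3*(3 - 1*3) = -3*(3 - 3) = -3*0 = 0)
t(R) = 0 (t(R) = 0² = 0)
(f(-2) + t(q))² = ((-2)² + 0)² = (4 + 0)² = 4² = 16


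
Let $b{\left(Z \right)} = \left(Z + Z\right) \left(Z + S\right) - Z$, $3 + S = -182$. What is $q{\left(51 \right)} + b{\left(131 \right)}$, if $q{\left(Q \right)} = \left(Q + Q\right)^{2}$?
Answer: $-3875$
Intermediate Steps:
$S = -185$ ($S = -3 - 182 = -185$)
$q{\left(Q \right)} = 4 Q^{2}$ ($q{\left(Q \right)} = \left(2 Q\right)^{2} = 4 Q^{2}$)
$b{\left(Z \right)} = - Z + 2 Z \left(-185 + Z\right)$ ($b{\left(Z \right)} = \left(Z + Z\right) \left(Z - 185\right) - Z = 2 Z \left(-185 + Z\right) - Z = - Z + 2 Z \left(-185 + Z\right)$)
$q{\left(51 \right)} + b{\left(131 \right)} = 4 \cdot 51^{2} + 131 \left(-371 + 2 \cdot 131\right) = 4 \cdot 2601 + 131 \left(-371 + 262\right) = 10404 + 131 \left(-109\right) = 10404 - 14279 = -3875$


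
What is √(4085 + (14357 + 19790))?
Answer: 18*√118 ≈ 195.53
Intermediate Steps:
√(4085 + (14357 + 19790)) = √(4085 + 34147) = √38232 = 18*√118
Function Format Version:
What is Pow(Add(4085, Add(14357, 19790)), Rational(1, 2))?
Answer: Mul(18, Pow(118, Rational(1, 2))) ≈ 195.53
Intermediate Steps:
Pow(Add(4085, Add(14357, 19790)), Rational(1, 2)) = Pow(Add(4085, 34147), Rational(1, 2)) = Pow(38232, Rational(1, 2)) = Mul(18, Pow(118, Rational(1, 2)))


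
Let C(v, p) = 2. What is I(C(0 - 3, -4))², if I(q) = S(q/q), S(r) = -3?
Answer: 9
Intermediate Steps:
I(q) = -3
I(C(0 - 3, -4))² = (-3)² = 9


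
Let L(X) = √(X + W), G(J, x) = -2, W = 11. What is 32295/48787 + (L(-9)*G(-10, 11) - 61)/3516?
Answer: 110573213/171535092 - √2/1758 ≈ 0.64381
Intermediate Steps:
L(X) = √(11 + X) (L(X) = √(X + 11) = √(11 + X))
32295/48787 + (L(-9)*G(-10, 11) - 61)/3516 = 32295/48787 + (√(11 - 9)*(-2) - 61)/3516 = 32295*(1/48787) + (√2*(-2) - 61)*(1/3516) = 32295/48787 + (-2*√2 - 61)*(1/3516) = 32295/48787 + (-61 - 2*√2)*(1/3516) = 32295/48787 + (-61/3516 - √2/1758) = 110573213/171535092 - √2/1758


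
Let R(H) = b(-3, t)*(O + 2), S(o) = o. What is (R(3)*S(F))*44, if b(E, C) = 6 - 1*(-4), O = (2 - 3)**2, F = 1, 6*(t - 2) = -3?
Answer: 1320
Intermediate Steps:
t = 3/2 (t = 2 + (1/6)*(-3) = 2 - 1/2 = 3/2 ≈ 1.5000)
O = 1 (O = (-1)**2 = 1)
b(E, C) = 10 (b(E, C) = 6 + 4 = 10)
R(H) = 30 (R(H) = 10*(1 + 2) = 10*3 = 30)
(R(3)*S(F))*44 = (30*1)*44 = 30*44 = 1320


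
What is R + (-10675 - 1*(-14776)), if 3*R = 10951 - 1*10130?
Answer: 13124/3 ≈ 4374.7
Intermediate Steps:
R = 821/3 (R = (10951 - 1*10130)/3 = (10951 - 10130)/3 = (⅓)*821 = 821/3 ≈ 273.67)
R + (-10675 - 1*(-14776)) = 821/3 + (-10675 - 1*(-14776)) = 821/3 + (-10675 + 14776) = 821/3 + 4101 = 13124/3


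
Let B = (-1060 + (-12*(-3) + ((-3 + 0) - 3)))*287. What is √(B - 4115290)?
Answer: 390*I*√29 ≈ 2100.2*I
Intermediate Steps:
B = -295610 (B = (-1060 + (36 + (-3 - 3)))*287 = (-1060 + (36 - 6))*287 = (-1060 + 30)*287 = -1030*287 = -295610)
√(B - 4115290) = √(-295610 - 4115290) = √(-4410900) = 390*I*√29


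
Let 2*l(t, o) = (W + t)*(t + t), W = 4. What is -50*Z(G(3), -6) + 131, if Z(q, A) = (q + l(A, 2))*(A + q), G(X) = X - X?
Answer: 3731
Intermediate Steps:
G(X) = 0
l(t, o) = t*(4 + t) (l(t, o) = ((4 + t)*(t + t))/2 = ((4 + t)*(2*t))/2 = (2*t*(4 + t))/2 = t*(4 + t))
Z(q, A) = (A + q)*(q + A*(4 + A)) (Z(q, A) = (q + A*(4 + A))*(A + q) = (A + q)*(q + A*(4 + A)))
-50*Z(G(3), -6) + 131 = -50*(0² - 6*0 + (-6)²*(4 - 6) - 6*0*(4 - 6)) + 131 = -50*(0 + 0 + 36*(-2) - 6*0*(-2)) + 131 = -50*(0 + 0 - 72 + 0) + 131 = -50*(-72) + 131 = 3600 + 131 = 3731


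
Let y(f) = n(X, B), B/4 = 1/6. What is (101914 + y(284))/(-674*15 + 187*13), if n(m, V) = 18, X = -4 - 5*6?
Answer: -101932/7679 ≈ -13.274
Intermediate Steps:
B = ⅔ (B = 4/6 = 4*(⅙) = ⅔ ≈ 0.66667)
X = -34 (X = -4 - 30 = -34)
y(f) = 18
(101914 + y(284))/(-674*15 + 187*13) = (101914 + 18)/(-674*15 + 187*13) = 101932/(-10110 + 2431) = 101932/(-7679) = 101932*(-1/7679) = -101932/7679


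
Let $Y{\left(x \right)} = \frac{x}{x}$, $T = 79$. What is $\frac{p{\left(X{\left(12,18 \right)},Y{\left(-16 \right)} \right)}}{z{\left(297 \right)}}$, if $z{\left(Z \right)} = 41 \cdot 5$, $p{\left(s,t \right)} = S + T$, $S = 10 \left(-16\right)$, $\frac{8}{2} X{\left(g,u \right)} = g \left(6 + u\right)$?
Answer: $- \frac{81}{205} \approx -0.39512$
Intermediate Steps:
$X{\left(g,u \right)} = \frac{g \left(6 + u\right)}{4}$
$S = -160$
$Y{\left(x \right)} = 1$
$p{\left(s,t \right)} = -81$ ($p{\left(s,t \right)} = -160 + 79 = -81$)
$z{\left(Z \right)} = 205$
$\frac{p{\left(X{\left(12,18 \right)},Y{\left(-16 \right)} \right)}}{z{\left(297 \right)}} = - \frac{81}{205}$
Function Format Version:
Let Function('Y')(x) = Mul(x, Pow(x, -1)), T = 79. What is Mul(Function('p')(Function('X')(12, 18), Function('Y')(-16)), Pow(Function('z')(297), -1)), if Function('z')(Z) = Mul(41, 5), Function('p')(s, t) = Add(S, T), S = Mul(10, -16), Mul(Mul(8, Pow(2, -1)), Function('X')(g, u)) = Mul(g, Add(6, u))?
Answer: Rational(-81, 205) ≈ -0.39512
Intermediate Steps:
Function('X')(g, u) = Mul(Rational(1, 4), g, Add(6, u)) (Function('X')(g, u) = Mul(Rational(1, 4), Mul(g, Add(6, u))) = Mul(Rational(1, 4), g, Add(6, u)))
S = -160
Function('Y')(x) = 1
Function('p')(s, t) = -81 (Function('p')(s, t) = Add(-160, 79) = -81)
Function('z')(Z) = 205
Mul(Function('p')(Function('X')(12, 18), Function('Y')(-16)), Pow(Function('z')(297), -1)) = Mul(-81, Pow(205, -1)) = Mul(-81, Rational(1, 205)) = Rational(-81, 205)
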